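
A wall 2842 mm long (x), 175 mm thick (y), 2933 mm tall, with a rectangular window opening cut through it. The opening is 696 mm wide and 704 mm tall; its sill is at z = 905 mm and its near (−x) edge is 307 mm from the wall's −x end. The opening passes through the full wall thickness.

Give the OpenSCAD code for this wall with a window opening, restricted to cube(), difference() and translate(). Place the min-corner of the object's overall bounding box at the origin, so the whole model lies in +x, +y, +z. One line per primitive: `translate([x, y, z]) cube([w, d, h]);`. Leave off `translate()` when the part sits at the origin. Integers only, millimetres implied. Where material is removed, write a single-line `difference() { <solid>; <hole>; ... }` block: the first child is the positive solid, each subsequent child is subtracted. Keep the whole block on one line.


difference() { cube([2842, 175, 2933]); translate([307, 0, 905]) cube([696, 175, 704]); }


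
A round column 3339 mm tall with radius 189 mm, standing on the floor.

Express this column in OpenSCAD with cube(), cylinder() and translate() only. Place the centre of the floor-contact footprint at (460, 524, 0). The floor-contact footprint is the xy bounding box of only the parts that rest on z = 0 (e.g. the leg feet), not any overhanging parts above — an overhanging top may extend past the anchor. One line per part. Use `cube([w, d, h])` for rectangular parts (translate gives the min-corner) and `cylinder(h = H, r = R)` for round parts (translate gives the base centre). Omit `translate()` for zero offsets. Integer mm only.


translate([460, 524, 0]) cylinder(h = 3339, r = 189);


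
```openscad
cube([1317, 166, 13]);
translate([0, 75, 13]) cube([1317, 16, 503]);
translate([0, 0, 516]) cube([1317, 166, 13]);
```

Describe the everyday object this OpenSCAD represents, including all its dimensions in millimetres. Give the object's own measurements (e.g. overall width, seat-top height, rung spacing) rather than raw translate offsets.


An I-beam lying along x, 1317 mm long. Overall section height 529 mm. Two flanges 166 mm wide (y) and 13 mm thick, one on the floor and one at the top; a web 16 mm thick runs between them, centred on the flange width.


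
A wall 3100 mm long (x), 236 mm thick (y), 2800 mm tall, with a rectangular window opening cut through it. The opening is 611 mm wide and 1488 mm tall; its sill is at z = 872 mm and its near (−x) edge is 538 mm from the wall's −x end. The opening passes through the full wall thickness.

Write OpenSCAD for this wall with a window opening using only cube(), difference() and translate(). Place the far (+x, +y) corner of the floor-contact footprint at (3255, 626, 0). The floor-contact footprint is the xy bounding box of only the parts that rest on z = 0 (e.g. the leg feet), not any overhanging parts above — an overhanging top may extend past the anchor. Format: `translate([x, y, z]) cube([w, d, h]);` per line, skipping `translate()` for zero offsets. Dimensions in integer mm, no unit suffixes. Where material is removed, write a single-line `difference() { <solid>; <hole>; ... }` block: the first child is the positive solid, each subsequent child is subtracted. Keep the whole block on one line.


difference() { translate([155, 390, 0]) cube([3100, 236, 2800]); translate([693, 390, 872]) cube([611, 236, 1488]); }


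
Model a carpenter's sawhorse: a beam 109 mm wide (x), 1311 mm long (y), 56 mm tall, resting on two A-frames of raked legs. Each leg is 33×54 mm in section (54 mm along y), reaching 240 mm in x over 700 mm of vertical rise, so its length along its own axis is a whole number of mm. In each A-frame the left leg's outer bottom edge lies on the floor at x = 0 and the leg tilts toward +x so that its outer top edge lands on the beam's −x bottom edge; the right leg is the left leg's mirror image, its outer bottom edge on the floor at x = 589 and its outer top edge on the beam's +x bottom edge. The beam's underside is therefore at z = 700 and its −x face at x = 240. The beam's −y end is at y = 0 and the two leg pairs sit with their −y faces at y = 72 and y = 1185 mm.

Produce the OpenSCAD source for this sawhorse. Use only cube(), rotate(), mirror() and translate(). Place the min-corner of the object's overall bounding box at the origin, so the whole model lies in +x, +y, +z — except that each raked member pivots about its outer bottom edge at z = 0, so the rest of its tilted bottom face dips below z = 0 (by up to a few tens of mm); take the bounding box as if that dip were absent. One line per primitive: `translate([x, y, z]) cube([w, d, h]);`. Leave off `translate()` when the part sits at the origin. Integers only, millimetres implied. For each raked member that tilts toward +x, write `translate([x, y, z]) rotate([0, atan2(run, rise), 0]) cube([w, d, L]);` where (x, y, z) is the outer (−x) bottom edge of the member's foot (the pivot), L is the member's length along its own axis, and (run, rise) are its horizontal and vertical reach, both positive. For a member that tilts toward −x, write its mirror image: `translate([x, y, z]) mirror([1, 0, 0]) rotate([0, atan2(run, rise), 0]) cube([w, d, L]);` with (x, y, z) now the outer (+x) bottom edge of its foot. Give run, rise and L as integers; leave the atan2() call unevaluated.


// leg length = √(240² + 700²) = 740
// right-leg outer foot x = 2·240 + 109 = 589
// beam min-corner = (240, 0, 700)
translate([240, 0, 700]) cube([109, 1311, 56]);
translate([0, 72, 0]) rotate([0, atan2(240, 700), 0]) cube([33, 54, 740]);
translate([589, 72, 0]) mirror([1, 0, 0]) rotate([0, atan2(240, 700), 0]) cube([33, 54, 740]);
translate([0, 1185, 0]) rotate([0, atan2(240, 700), 0]) cube([33, 54, 740]);
translate([589, 1185, 0]) mirror([1, 0, 0]) rotate([0, atan2(240, 700), 0]) cube([33, 54, 740]);


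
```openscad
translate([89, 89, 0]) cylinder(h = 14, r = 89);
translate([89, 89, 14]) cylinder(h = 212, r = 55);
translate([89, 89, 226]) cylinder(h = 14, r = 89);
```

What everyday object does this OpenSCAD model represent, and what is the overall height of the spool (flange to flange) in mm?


A spool. The overall height is 240 mm.

Three coaxial cylinders, large–small–large — a spool. Two 14 mm flanges and a 212 mm core give 14 + 212 + 14 = 240 mm.


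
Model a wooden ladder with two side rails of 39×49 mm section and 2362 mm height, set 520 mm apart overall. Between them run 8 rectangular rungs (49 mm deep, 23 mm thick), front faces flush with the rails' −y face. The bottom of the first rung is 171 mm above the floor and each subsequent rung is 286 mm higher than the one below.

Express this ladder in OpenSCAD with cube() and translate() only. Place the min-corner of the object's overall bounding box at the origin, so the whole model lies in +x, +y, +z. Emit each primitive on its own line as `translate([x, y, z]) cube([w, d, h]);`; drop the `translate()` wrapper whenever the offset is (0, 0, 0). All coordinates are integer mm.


cube([39, 49, 2362]);
translate([481, 0, 0]) cube([39, 49, 2362]);
translate([39, 0, 171]) cube([442, 49, 23]);
translate([39, 0, 457]) cube([442, 49, 23]);
translate([39, 0, 743]) cube([442, 49, 23]);
translate([39, 0, 1029]) cube([442, 49, 23]);
translate([39, 0, 1315]) cube([442, 49, 23]);
translate([39, 0, 1601]) cube([442, 49, 23]);
translate([39, 0, 1887]) cube([442, 49, 23]);
translate([39, 0, 2173]) cube([442, 49, 23]);


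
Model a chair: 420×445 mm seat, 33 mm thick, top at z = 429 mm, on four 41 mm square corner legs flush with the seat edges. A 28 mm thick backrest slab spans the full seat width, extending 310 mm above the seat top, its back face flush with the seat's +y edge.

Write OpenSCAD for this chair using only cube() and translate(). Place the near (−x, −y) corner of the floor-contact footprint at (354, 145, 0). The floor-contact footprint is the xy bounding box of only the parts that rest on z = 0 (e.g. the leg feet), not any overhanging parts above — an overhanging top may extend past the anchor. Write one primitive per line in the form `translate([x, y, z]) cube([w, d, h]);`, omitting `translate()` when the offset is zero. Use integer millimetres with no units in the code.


translate([354, 145, 396]) cube([420, 445, 33]);
translate([354, 145, 0]) cube([41, 41, 396]);
translate([733, 145, 0]) cube([41, 41, 396]);
translate([354, 549, 0]) cube([41, 41, 396]);
translate([733, 549, 0]) cube([41, 41, 396]);
translate([354, 562, 429]) cube([420, 28, 310]);


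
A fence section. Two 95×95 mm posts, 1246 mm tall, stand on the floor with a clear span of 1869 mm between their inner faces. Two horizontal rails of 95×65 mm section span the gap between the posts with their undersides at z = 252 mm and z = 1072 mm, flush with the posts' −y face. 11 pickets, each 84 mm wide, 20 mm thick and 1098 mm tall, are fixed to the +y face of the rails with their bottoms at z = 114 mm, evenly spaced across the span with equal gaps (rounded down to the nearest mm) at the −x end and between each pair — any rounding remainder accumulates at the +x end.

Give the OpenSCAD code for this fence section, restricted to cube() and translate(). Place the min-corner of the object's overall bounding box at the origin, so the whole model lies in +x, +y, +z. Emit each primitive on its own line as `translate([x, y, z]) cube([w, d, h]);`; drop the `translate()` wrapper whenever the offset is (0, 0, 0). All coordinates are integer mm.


cube([95, 95, 1246]);
translate([1964, 0, 0]) cube([95, 95, 1246]);
translate([95, 0, 252]) cube([1869, 95, 65]);
translate([95, 0, 1072]) cube([1869, 95, 65]);
translate([173, 95, 114]) cube([84, 20, 1098]);
translate([335, 95, 114]) cube([84, 20, 1098]);
translate([497, 95, 114]) cube([84, 20, 1098]);
translate([659, 95, 114]) cube([84, 20, 1098]);
translate([821, 95, 114]) cube([84, 20, 1098]);
translate([983, 95, 114]) cube([84, 20, 1098]);
translate([1145, 95, 114]) cube([84, 20, 1098]);
translate([1307, 95, 114]) cube([84, 20, 1098]);
translate([1469, 95, 114]) cube([84, 20, 1098]);
translate([1631, 95, 114]) cube([84, 20, 1098]);
translate([1793, 95, 114]) cube([84, 20, 1098]);


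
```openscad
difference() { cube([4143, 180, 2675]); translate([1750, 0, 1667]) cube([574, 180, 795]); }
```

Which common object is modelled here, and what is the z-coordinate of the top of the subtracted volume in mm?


A wall with a window opening. The window head height is 2462 mm.

A wall with a rectangular opening subtracted — a window. Sill at z = 1667, opening 795 mm tall, so the head is at 1667 + 795 = 2462 mm.


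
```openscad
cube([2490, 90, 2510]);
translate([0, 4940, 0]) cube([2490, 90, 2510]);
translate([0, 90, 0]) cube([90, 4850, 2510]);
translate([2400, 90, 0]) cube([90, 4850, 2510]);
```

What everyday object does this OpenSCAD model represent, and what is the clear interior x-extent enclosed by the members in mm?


A house (or room) frame. The interior width is 2310 mm.

Four 2510 mm walls enclosing a rectangle with no floor or roof — a room or house frame. Outside width is 2490 mm and wall thickness is 90 mm, so the interior width is 2490 − 2 × 90 = 2310 mm.


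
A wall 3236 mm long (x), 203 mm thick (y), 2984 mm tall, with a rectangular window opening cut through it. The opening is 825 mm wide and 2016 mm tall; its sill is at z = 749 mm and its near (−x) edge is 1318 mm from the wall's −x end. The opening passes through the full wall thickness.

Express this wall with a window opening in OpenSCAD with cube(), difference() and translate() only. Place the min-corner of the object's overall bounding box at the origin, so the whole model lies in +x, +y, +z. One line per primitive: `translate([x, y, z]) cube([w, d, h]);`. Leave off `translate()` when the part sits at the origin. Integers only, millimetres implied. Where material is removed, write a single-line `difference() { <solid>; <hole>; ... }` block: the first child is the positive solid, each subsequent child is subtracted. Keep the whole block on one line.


difference() { cube([3236, 203, 2984]); translate([1318, 0, 749]) cube([825, 203, 2016]); }


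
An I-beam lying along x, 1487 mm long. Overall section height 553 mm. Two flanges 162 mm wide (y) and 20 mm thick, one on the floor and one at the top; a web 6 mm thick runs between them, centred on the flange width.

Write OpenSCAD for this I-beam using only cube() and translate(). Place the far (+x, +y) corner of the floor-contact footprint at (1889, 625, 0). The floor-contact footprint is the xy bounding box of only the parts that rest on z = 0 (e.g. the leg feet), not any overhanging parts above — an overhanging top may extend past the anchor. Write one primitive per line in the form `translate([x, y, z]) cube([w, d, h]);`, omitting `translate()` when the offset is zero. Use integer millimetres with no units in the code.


translate([402, 463, 0]) cube([1487, 162, 20]);
translate([402, 541, 20]) cube([1487, 6, 513]);
translate([402, 463, 533]) cube([1487, 162, 20]);


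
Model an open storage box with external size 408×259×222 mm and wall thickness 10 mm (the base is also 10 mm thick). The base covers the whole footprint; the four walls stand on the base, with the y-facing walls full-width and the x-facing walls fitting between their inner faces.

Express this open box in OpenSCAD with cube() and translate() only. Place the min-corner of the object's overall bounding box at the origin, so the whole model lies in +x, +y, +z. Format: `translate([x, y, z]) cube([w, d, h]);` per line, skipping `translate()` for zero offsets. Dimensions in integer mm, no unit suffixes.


cube([408, 259, 10]);
translate([0, 0, 10]) cube([408, 10, 212]);
translate([0, 249, 10]) cube([408, 10, 212]);
translate([0, 10, 10]) cube([10, 239, 212]);
translate([398, 10, 10]) cube([10, 239, 212]);


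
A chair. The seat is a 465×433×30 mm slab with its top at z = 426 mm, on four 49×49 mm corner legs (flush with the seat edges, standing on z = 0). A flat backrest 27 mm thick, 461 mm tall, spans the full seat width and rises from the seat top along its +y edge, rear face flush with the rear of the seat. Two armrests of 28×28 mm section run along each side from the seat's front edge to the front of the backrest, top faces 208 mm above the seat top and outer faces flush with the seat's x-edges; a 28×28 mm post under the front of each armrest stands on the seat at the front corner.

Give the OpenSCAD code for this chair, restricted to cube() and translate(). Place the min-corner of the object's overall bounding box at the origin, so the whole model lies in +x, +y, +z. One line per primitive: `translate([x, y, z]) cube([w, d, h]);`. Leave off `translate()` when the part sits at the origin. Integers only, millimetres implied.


translate([0, 0, 396]) cube([465, 433, 30]);
cube([49, 49, 396]);
translate([416, 0, 0]) cube([49, 49, 396]);
translate([0, 384, 0]) cube([49, 49, 396]);
translate([416, 384, 0]) cube([49, 49, 396]);
translate([0, 406, 426]) cube([465, 27, 461]);
translate([0, 0, 606]) cube([28, 406, 28]);
translate([437, 0, 606]) cube([28, 406, 28]);
translate([0, 0, 426]) cube([28, 28, 180]);
translate([437, 0, 426]) cube([28, 28, 180]);


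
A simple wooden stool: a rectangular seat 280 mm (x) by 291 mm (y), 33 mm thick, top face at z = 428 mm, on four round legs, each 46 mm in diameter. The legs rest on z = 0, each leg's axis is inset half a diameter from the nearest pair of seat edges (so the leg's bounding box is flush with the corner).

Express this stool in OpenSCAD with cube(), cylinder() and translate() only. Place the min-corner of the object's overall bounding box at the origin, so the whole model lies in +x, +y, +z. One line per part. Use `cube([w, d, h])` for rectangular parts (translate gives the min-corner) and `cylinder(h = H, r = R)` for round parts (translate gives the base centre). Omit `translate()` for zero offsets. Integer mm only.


// leg_h = 428 - 33 = 395
translate([0, 0, 395]) cube([280, 291, 33]);
translate([23, 23, 0]) cylinder(h = 395, r = 23);
translate([257, 23, 0]) cylinder(h = 395, r = 23);
translate([23, 268, 0]) cylinder(h = 395, r = 23);
translate([257, 268, 0]) cylinder(h = 395, r = 23);


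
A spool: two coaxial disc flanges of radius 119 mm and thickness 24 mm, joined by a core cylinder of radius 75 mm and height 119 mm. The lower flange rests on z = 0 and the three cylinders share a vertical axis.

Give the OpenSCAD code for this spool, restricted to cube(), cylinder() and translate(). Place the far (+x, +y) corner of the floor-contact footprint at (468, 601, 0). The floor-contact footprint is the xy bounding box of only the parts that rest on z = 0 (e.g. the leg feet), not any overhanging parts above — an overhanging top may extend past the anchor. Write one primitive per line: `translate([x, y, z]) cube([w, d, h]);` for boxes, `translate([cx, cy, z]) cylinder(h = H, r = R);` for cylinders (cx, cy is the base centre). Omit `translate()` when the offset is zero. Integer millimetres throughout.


translate([349, 482, 0]) cylinder(h = 24, r = 119);
translate([349, 482, 24]) cylinder(h = 119, r = 75);
translate([349, 482, 143]) cylinder(h = 24, r = 119);


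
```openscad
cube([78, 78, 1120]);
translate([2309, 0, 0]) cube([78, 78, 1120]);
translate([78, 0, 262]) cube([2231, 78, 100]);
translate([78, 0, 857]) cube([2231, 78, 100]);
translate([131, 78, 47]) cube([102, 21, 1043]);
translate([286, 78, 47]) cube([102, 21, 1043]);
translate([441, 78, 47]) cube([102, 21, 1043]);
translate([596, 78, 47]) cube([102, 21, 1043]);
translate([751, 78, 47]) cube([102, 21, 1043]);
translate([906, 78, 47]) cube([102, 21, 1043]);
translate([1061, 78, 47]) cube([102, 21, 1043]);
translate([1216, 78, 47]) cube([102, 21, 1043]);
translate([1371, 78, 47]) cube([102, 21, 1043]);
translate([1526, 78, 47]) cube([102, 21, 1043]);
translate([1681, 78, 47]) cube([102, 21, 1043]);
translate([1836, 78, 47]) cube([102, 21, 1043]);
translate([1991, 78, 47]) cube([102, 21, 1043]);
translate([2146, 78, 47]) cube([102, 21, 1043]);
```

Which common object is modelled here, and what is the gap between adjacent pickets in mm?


A fence section. The picket gap is 53 mm.

Two posts, two rails, 14 pickets — a fence section. Span 2231 mm holds 14 pickets of 102 mm with 15 equal gaps: ⌊(2231 − 14·102) / 15⌋ = 53 mm.


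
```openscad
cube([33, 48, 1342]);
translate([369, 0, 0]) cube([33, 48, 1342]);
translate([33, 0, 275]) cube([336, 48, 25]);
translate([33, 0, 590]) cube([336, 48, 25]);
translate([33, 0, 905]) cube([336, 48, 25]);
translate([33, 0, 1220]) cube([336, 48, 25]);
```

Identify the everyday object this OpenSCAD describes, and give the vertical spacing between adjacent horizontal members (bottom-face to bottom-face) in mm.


A ladder. The rung spacing is 315 mm.

Two tall 33×48 posts with 4 short bars between them — a ladder. Adjacent rungs sit at z = 275 and z = 590, so the spacing is 590 − 275 = 315 mm.


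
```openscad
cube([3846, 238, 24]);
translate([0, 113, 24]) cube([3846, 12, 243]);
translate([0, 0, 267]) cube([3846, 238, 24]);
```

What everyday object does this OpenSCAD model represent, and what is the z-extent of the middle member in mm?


An I-beam. The web height is 243 mm.

Two wide flanges with a thin centred web — an I-beam. Overall 291 mm minus two 24 mm flanges gives a web of 291 − 2·24 = 243 mm.


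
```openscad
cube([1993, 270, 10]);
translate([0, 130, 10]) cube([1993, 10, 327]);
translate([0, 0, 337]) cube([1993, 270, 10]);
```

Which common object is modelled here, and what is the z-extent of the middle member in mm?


An I-beam. The web height is 327 mm.

Two wide flanges with a thin centred web — an I-beam. Overall 347 mm minus two 10 mm flanges gives a web of 347 − 2·10 = 327 mm.


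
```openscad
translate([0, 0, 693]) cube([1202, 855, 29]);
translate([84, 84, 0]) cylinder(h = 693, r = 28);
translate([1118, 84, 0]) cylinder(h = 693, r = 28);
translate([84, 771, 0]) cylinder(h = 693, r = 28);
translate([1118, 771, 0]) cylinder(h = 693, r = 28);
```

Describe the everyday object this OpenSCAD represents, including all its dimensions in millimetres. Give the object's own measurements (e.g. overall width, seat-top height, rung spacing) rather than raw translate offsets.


A table: top 1202 mm (x) × 855 mm (y), 29 mm thick, upper face at z = 722 mm, on four round legs of 56 mm diameter, each leg's bounding box inset 56 mm from the nearest pair of top edges from z = 0 to the bottom of the top.


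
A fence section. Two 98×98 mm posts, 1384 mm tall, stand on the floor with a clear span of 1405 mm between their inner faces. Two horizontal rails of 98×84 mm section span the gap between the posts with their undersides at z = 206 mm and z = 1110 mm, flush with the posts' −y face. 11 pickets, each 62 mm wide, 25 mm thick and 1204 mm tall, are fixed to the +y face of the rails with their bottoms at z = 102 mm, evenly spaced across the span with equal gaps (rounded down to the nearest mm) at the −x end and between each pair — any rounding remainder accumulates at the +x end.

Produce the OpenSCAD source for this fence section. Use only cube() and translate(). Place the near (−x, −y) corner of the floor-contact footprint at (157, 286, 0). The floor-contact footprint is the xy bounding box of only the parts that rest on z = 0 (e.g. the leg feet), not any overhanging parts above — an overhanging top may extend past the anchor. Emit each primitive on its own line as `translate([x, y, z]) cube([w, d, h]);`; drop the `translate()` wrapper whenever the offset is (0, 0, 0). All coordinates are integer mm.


translate([157, 286, 0]) cube([98, 98, 1384]);
translate([1660, 286, 0]) cube([98, 98, 1384]);
translate([255, 286, 206]) cube([1405, 98, 84]);
translate([255, 286, 1110]) cube([1405, 98, 84]);
translate([315, 384, 102]) cube([62, 25, 1204]);
translate([437, 384, 102]) cube([62, 25, 1204]);
translate([559, 384, 102]) cube([62, 25, 1204]);
translate([681, 384, 102]) cube([62, 25, 1204]);
translate([803, 384, 102]) cube([62, 25, 1204]);
translate([925, 384, 102]) cube([62, 25, 1204]);
translate([1047, 384, 102]) cube([62, 25, 1204]);
translate([1169, 384, 102]) cube([62, 25, 1204]);
translate([1291, 384, 102]) cube([62, 25, 1204]);
translate([1413, 384, 102]) cube([62, 25, 1204]);
translate([1535, 384, 102]) cube([62, 25, 1204]);


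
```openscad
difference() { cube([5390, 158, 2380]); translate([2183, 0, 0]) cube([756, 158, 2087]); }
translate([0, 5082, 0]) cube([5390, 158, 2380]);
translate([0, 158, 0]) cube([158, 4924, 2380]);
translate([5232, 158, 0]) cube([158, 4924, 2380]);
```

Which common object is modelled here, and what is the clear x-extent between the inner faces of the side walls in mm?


A single room. The interior width is 5074 mm.

Four walls enclosing a rectangle with a door in the front wall — a room. Outside width 5390 minus two 158 mm walls gives 5074 mm.


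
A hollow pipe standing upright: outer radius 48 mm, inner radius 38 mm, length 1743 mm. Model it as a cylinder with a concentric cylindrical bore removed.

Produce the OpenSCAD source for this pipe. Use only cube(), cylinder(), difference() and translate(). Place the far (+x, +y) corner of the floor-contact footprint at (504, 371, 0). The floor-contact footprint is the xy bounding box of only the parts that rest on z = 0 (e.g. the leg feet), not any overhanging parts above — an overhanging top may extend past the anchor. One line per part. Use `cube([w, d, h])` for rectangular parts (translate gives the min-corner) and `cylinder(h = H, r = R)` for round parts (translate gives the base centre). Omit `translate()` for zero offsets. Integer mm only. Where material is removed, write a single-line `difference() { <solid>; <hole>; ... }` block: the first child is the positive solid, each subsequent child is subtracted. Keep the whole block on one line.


difference() { translate([456, 323, 0]) cylinder(h = 1743, r = 48); translate([456, 323, 0]) cylinder(h = 1743, r = 38); }


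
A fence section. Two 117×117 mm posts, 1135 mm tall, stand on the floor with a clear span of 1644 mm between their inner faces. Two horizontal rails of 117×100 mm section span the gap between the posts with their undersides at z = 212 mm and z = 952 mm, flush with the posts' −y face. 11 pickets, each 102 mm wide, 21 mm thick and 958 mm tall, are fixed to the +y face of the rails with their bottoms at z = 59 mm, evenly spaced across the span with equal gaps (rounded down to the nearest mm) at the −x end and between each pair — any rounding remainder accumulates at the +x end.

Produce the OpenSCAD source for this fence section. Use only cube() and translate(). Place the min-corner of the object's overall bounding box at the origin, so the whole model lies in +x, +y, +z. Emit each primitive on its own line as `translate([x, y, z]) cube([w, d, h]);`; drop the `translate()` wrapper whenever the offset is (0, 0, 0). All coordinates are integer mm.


cube([117, 117, 1135]);
translate([1761, 0, 0]) cube([117, 117, 1135]);
translate([117, 0, 212]) cube([1644, 117, 100]);
translate([117, 0, 952]) cube([1644, 117, 100]);
translate([160, 117, 59]) cube([102, 21, 958]);
translate([305, 117, 59]) cube([102, 21, 958]);
translate([450, 117, 59]) cube([102, 21, 958]);
translate([595, 117, 59]) cube([102, 21, 958]);
translate([740, 117, 59]) cube([102, 21, 958]);
translate([885, 117, 59]) cube([102, 21, 958]);
translate([1030, 117, 59]) cube([102, 21, 958]);
translate([1175, 117, 59]) cube([102, 21, 958]);
translate([1320, 117, 59]) cube([102, 21, 958]);
translate([1465, 117, 59]) cube([102, 21, 958]);
translate([1610, 117, 59]) cube([102, 21, 958]);


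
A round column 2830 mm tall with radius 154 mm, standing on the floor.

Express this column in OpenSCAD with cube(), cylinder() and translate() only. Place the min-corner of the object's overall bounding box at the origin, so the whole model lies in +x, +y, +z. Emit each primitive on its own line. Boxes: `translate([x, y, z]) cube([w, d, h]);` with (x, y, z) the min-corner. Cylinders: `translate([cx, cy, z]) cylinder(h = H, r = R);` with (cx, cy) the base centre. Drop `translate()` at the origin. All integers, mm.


translate([154, 154, 0]) cylinder(h = 2830, r = 154);


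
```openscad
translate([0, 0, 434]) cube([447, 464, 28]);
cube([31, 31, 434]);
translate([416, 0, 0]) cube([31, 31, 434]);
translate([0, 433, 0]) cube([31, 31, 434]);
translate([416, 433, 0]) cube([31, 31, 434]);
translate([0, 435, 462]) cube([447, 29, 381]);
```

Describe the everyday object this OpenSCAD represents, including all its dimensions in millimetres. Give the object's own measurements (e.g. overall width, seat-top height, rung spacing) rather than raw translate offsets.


A chair. The seat is a 447×464×28 mm slab with its top at z = 462 mm, on four 31×31 mm corner legs (flush with the seat edges, standing on z = 0). A flat backrest 29 mm thick, 381 mm tall, spans the full seat width and rises from the seat top along its +y edge, rear face flush with the rear of the seat.


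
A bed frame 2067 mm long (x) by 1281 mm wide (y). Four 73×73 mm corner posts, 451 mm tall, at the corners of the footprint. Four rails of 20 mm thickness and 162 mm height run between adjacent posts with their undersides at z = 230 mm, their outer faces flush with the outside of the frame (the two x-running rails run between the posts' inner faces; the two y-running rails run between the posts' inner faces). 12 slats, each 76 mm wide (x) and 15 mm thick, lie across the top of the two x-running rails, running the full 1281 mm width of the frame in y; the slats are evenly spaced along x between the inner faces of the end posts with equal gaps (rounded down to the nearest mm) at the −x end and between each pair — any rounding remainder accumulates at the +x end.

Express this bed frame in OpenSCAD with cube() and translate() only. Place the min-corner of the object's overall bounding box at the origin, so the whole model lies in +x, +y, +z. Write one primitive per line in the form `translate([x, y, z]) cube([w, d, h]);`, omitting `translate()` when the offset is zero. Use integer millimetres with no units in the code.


// slat z = rail_z + rail_h = 230 + 162 = 392
// slat gap = ⌊(1921 − 12·76) / 13⌋ = 77
cube([73, 73, 451]);
translate([0, 1208, 0]) cube([73, 73, 451]);
translate([1994, 0, 0]) cube([73, 73, 451]);
translate([1994, 1208, 0]) cube([73, 73, 451]);
translate([73, 0, 230]) cube([1921, 20, 162]);
translate([73, 1261, 230]) cube([1921, 20, 162]);
translate([0, 73, 230]) cube([20, 1135, 162]);
translate([2047, 73, 230]) cube([20, 1135, 162]);
translate([150, 0, 392]) cube([76, 1281, 15]);
translate([303, 0, 392]) cube([76, 1281, 15]);
translate([456, 0, 392]) cube([76, 1281, 15]);
translate([609, 0, 392]) cube([76, 1281, 15]);
translate([762, 0, 392]) cube([76, 1281, 15]);
translate([915, 0, 392]) cube([76, 1281, 15]);
translate([1068, 0, 392]) cube([76, 1281, 15]);
translate([1221, 0, 392]) cube([76, 1281, 15]);
translate([1374, 0, 392]) cube([76, 1281, 15]);
translate([1527, 0, 392]) cube([76, 1281, 15]);
translate([1680, 0, 392]) cube([76, 1281, 15]);
translate([1833, 0, 392]) cube([76, 1281, 15]);


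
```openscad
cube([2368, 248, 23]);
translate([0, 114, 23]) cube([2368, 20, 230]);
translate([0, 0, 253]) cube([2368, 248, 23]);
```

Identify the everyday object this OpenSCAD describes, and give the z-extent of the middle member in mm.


An I-beam. The web height is 230 mm.

Two wide flanges with a thin centred web — an I-beam. Overall 276 mm minus two 23 mm flanges gives a web of 276 − 2·23 = 230 mm.


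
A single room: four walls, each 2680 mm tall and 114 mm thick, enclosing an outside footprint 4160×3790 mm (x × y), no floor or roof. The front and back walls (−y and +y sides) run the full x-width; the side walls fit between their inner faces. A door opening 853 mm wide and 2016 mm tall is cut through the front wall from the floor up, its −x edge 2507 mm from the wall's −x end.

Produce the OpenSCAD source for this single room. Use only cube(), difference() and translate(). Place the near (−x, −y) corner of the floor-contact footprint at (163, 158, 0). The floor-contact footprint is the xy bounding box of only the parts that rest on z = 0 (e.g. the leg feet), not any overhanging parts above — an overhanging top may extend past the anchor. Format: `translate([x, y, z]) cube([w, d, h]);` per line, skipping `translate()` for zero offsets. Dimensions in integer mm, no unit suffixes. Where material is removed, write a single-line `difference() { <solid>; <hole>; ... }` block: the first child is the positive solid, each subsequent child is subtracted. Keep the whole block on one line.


difference() { translate([163, 158, 0]) cube([4160, 114, 2680]); translate([2670, 158, 0]) cube([853, 114, 2016]); }
translate([163, 3834, 0]) cube([4160, 114, 2680]);
translate([163, 272, 0]) cube([114, 3562, 2680]);
translate([4209, 272, 0]) cube([114, 3562, 2680]);


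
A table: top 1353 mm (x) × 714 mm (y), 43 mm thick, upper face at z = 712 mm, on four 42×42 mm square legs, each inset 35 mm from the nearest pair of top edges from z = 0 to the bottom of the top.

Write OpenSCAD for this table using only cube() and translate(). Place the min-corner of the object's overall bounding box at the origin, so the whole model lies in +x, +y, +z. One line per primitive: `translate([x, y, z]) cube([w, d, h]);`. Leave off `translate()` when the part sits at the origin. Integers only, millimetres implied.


// leg_h = 712 - 43 = 669
translate([0, 0, 669]) cube([1353, 714, 43]);
translate([35, 35, 0]) cube([42, 42, 669]);
translate([1276, 35, 0]) cube([42, 42, 669]);
translate([35, 637, 0]) cube([42, 42, 669]);
translate([1276, 637, 0]) cube([42, 42, 669]);


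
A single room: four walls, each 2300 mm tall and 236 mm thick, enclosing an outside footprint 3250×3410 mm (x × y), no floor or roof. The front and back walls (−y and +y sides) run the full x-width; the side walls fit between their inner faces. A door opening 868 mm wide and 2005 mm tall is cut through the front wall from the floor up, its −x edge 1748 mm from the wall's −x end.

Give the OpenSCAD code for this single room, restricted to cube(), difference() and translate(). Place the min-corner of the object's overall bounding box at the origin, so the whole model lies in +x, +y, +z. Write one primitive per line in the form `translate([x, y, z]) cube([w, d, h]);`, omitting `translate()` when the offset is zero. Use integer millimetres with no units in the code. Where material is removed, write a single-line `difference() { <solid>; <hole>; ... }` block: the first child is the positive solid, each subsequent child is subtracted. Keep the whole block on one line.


difference() { cube([3250, 236, 2300]); translate([1748, 0, 0]) cube([868, 236, 2005]); }
translate([0, 3174, 0]) cube([3250, 236, 2300]);
translate([0, 236, 0]) cube([236, 2938, 2300]);
translate([3014, 236, 0]) cube([236, 2938, 2300]);


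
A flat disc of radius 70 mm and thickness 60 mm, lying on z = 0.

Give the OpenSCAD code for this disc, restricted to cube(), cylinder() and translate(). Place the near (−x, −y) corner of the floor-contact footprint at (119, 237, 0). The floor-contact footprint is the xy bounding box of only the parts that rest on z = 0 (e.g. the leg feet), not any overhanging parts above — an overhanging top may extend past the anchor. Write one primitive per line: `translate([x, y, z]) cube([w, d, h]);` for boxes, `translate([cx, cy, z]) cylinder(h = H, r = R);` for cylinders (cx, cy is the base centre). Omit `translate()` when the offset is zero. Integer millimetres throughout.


translate([189, 307, 0]) cylinder(h = 60, r = 70);


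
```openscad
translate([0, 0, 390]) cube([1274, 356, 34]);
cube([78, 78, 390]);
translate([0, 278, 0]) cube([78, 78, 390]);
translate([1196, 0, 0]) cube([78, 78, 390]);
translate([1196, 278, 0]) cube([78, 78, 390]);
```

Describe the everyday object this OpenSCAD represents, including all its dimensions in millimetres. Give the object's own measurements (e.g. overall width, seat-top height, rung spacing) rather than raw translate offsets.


A bench: a 1274×356 mm seat slab, 34 mm thick, top at z = 424 mm, on four 78×78 mm square legs flush with the seat corners and standing on z = 0.


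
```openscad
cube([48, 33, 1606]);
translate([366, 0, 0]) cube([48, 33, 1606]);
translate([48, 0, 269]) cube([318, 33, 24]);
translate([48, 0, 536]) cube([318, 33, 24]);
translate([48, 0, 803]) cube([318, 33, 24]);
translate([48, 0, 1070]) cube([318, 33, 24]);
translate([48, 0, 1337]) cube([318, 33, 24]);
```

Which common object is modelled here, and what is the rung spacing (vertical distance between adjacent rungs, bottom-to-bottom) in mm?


A ladder. The rung spacing is 267 mm.

Two tall 48×33 posts with 5 short bars between them — a ladder. Adjacent rungs sit at z = 269 and z = 536, so the spacing is 536 − 269 = 267 mm.


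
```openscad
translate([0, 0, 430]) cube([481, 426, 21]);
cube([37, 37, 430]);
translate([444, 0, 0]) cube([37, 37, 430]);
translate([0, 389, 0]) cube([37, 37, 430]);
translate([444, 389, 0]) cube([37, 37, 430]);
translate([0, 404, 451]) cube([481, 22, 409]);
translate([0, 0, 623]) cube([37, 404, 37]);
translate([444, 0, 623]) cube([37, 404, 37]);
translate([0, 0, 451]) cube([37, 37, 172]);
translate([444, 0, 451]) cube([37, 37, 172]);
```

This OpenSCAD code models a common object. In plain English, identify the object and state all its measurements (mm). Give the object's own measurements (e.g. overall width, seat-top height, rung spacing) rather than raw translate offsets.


A chair. The seat is a 481×426×21 mm slab with its top at z = 451 mm, on four 37×37 mm corner legs (flush with the seat edges, standing on z = 0). A flat backrest 22 mm thick, 409 mm tall, spans the full seat width and rises from the seat top along its +y edge, rear face flush with the rear of the seat. Two armrests of 37×37 mm section run along each side from the seat's front edge to the front of the backrest, top faces 209 mm above the seat top and outer faces flush with the seat's x-edges; a 37×37 mm post under the front of each armrest stands on the seat at the front corner.


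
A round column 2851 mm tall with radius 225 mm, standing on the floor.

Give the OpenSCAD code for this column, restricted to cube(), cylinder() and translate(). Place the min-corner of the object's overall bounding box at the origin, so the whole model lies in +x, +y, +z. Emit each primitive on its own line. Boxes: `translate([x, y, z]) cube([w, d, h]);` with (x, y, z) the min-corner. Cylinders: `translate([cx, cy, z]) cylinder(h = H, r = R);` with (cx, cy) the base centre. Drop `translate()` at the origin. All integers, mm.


translate([225, 225, 0]) cylinder(h = 2851, r = 225);


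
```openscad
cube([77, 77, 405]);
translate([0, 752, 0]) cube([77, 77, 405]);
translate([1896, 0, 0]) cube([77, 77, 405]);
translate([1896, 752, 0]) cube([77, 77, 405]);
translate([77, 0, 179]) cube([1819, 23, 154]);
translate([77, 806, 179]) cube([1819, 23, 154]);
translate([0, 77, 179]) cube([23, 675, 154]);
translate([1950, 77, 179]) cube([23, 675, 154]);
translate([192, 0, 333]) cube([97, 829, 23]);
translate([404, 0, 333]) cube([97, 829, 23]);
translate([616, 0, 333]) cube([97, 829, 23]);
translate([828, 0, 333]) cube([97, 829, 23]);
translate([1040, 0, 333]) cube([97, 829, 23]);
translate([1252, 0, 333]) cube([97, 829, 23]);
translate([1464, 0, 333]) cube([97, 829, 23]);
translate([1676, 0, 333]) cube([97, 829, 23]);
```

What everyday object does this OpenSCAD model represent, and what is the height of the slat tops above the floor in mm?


A bed frame. The slat-top height is 356 mm.

Four posts, four rails, and a row of slats — a bed frame. Slats sit on the rails at z = 179 + 154 = 333; with slat thickness 23, the top is 356 mm.


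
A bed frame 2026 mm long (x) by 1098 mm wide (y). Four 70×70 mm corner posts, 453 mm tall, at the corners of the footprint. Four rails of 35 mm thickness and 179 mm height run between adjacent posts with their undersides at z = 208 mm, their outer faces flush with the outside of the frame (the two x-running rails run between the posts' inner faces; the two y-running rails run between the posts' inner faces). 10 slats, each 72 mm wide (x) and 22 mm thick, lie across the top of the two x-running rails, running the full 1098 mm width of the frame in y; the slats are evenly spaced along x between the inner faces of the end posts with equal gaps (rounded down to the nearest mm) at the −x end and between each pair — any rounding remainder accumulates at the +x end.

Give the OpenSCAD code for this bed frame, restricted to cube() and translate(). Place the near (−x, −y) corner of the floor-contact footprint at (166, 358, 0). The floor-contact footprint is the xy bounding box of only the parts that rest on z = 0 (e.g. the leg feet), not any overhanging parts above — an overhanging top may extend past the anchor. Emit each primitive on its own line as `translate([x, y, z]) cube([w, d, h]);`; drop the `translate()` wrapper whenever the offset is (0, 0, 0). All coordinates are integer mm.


// slat z = rail_z + rail_h = 208 + 179 = 387
// slat gap = ⌊(1886 − 10·72) / 11⌋ = 106
translate([166, 358, 0]) cube([70, 70, 453]);
translate([166, 1386, 0]) cube([70, 70, 453]);
translate([2122, 358, 0]) cube([70, 70, 453]);
translate([2122, 1386, 0]) cube([70, 70, 453]);
translate([236, 358, 208]) cube([1886, 35, 179]);
translate([236, 1421, 208]) cube([1886, 35, 179]);
translate([166, 428, 208]) cube([35, 958, 179]);
translate([2157, 428, 208]) cube([35, 958, 179]);
translate([342, 358, 387]) cube([72, 1098, 22]);
translate([520, 358, 387]) cube([72, 1098, 22]);
translate([698, 358, 387]) cube([72, 1098, 22]);
translate([876, 358, 387]) cube([72, 1098, 22]);
translate([1054, 358, 387]) cube([72, 1098, 22]);
translate([1232, 358, 387]) cube([72, 1098, 22]);
translate([1410, 358, 387]) cube([72, 1098, 22]);
translate([1588, 358, 387]) cube([72, 1098, 22]);
translate([1766, 358, 387]) cube([72, 1098, 22]);
translate([1944, 358, 387]) cube([72, 1098, 22]);


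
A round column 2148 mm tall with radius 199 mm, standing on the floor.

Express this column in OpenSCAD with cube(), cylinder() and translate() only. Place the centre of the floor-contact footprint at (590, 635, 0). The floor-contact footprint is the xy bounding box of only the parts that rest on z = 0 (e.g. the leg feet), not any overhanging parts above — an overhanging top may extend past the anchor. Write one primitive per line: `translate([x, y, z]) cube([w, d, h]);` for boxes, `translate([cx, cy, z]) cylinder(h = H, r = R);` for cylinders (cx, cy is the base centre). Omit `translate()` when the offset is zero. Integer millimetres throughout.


translate([590, 635, 0]) cylinder(h = 2148, r = 199);
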